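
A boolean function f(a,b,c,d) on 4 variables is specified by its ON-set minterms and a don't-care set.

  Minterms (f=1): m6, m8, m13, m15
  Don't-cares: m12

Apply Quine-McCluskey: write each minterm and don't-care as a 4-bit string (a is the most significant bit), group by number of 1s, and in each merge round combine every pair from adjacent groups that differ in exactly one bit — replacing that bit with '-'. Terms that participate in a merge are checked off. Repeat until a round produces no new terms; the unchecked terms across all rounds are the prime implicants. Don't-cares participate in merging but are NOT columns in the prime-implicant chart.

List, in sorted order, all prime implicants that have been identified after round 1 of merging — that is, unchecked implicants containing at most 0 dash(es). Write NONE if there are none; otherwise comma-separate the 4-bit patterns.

0110

Round 0: 0110 1000✓ 1100✓ 1101✓ 1111✓
Round 1: 1-00 11-1 110-
PIs = {0110, 1-00, 11-1, 110-}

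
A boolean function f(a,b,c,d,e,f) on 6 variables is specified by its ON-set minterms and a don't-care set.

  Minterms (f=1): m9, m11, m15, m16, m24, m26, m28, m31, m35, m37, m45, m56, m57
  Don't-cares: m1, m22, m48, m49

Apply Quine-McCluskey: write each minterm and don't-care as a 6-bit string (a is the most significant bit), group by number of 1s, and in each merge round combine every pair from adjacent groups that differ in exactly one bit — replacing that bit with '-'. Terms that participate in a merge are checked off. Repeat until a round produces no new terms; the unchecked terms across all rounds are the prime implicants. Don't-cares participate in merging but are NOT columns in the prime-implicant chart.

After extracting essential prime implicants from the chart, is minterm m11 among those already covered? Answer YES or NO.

[col 0] 000001*, 001001*, 001011*, 001111*, 010000*, 010110, 011000*, 011010*, 011100*, 011111*, 100011, 100101*, 101101*, 110000*, 110001*, 111000*, 111001*
[col 1] -10000*, -11000*, 0-1111, 00-001, 001-11, 0010-1, 01-000*, 011-00, 0110-0, 10-101, 11-000*, 11-001*, 11000-*, 11100-*
[col 2] -1-000, 11-00-
Prime implicants: -1-000, 0-1111, 00-001, 001-11, 0010-1, 010110, 011-00, 0110-0, 10-101, 100011, 11-00-
PI chart (minterm → PIs covering it):
  9 | 00-001,0010-1
  11 | 001-11,0010-1
  15 | 0-1111,001-11
  16 | -1-000  (sole → essential)
  24 | -1-000,011-00,0110-0
  26 | 0110-0  (sole → essential)
  28 | 011-00  (sole → essential)
  31 | 0-1111  (sole → essential)
  35 | 100011  (sole → essential)
  37 | 10-101  (sole → essential)
  45 | 10-101  (sole → essential)
  56 | -1-000,11-00-
  57 | 11-00-  (sole → essential)
Essential prime implicants: -1-000, 0-1111, 011-00, 0110-0, 10-101, 100011, 11-00-

NO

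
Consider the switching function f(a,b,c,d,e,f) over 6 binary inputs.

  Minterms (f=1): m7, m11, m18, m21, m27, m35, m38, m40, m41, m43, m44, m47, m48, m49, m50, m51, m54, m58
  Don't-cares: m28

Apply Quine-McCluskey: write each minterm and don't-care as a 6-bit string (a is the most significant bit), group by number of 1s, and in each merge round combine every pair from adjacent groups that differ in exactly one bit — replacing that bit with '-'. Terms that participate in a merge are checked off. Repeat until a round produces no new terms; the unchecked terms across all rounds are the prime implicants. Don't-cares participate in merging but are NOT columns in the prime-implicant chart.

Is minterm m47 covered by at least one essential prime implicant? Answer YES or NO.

size-2^0 implicants → 000111  001011(✓)  010010(✓)  010101  011011(✓)  011100  100011(✓)  100110(✓)  101000(✓)  101001(✓)  101011(✓)  101100(✓)  101111(✓)  110000(✓)  110001(✓)  110010(✓)  110011(✓)  110110(✓)  111010(✓)
size-2^1 implicants → -01011  -10010  0-1011  1-0011  1-0110  10-011  101-00  101-11  1010-1  10100-  11-010  110-10  1100-0(✓)  1100-1(✓)  11000-(✓)  11001-(✓)
size-2^2 implicants → 1100--
Unchecked terms (primes): -01011, -10010, 0-1011, 000111, 010101, 011100, 1-0011, 1-0110, 10-011, 101-00, 101-11, 1010-1, 10100-, 11-010, 110-10, 1100--
Minterm coverage:
  m7 ⊆ 000111 [E]
  m11 ⊆ -01011,0-1011
  m18 ⊆ -10010 [E]
  m21 ⊆ 010101 [E]
  m27 ⊆ 0-1011 [E]
  m35 ⊆ 1-0011,10-011
  m38 ⊆ 1-0110 [E]
  m40 ⊆ 101-00,10100-
  m41 ⊆ 1010-1,10100-
  m43 ⊆ -01011,10-011,101-11,1010-1
  m44 ⊆ 101-00 [E]
  m47 ⊆ 101-11 [E]
  m48 ⊆ 1100-- [E]
  m49 ⊆ 1100-- [E]
  m50 ⊆ -10010,11-010,110-10,1100--
  m51 ⊆ 1-0011,1100--
  m54 ⊆ 1-0110,110-10
  m58 ⊆ 11-010 [E]
E = {-10010, 0-1011, 000111, 010101, 1-0110, 101-00, 101-11, 11-010, 1100--}

YES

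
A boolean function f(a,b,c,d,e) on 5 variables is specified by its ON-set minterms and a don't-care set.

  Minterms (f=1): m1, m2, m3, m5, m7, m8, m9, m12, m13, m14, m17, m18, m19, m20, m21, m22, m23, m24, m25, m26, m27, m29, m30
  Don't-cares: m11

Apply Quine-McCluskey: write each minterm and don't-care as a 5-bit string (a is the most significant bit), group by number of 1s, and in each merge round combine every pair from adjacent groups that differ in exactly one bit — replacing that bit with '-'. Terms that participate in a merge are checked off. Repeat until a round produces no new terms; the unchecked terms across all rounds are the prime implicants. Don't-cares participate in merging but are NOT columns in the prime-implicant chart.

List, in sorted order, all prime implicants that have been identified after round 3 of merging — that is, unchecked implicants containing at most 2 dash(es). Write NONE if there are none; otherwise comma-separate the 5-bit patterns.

[col 0] 00001*, 00010*, 00011*, 00101*, 00111*, 01000*, 01001*, 01011*, 01100*, 01101*, 01110*, 10001*, 10010*, 10011*, 10100*, 10101*, 10110*, 10111*, 11000*, 11001*, 11010*, 11011*, 11101*, 11110*
[col 1] -0001*, -0010*, -0011*, -0101*, -0111*, -1000*, -1001*, -1011*, -1101*, -1110, 0-001*, 0-011*, 0-101*, 00-01*, 00-11*, 000-1*, 0001-*, 001-1*, 01-00*, 01-01*, 010-1*, 0100-*, 011-0, 0110-*, 1-001*, 1-010*, 1-011*, 1-101*, 1-110*, 10-01*, 10-10*, 10-11*, 100-1*, 1001-*, 101-0*, 101-1*, 1010-*, 1011-*, 11-01*, 11-10*, 110-0*, 110-1*, 1100-*, 1101-*
[col 2] --001*, --011*, --101*, -0-01*, -0-11*, -00-1*, -001-, -01-1*, -1-01*, -10-1*, -100-, 0--01*, 0-0-1*, 00--1*, 01-0-, 1--01*, 1--10, 1-0-1*, 1-01-, 10--1*, 10-1-, 101--, 110--
[col 3] ---01, --0-1, -0--1
Prime implicants: ---01, --0-1, -0--1, -001-, -100-, -1110, 01-0-, 011-0, 1--10, 1-01-, 10-1-, 101--, 110--

-001-, -100-, -1110, 01-0-, 011-0, 1--10, 1-01-, 10-1-, 101--, 110--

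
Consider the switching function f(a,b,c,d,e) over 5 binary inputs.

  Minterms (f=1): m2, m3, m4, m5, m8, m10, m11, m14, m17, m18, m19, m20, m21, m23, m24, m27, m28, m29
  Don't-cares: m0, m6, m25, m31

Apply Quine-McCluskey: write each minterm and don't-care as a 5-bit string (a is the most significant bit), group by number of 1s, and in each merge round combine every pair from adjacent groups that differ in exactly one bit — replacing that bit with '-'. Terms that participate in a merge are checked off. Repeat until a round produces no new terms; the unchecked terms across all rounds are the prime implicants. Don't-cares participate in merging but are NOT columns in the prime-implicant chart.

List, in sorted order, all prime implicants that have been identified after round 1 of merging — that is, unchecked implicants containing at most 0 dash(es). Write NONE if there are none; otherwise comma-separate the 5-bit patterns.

NONE

Round 0: 00000✓ 00010✓ 00011✓ 00100✓ 00101✓ 00110✓ 01000✓ 01010✓ 01011✓ 01110✓ 10001✓ 10010✓ 10011✓ 10100✓ 10101✓ 10111✓ 11000✓ 11001✓ 11011✓ 11100✓ 11101✓ 11111✓
Round 1: -0010✓ -0011✓ -0100✓ -0101✓ -1000 -1011✓ 0-000✓ 0-010✓ 0-011✓ 0-110✓ 00-00✓ 00-10✓ 000-0✓ 0001-✓ 001-0✓ 0010-✓ 01-10✓ 010-0✓ 0101-✓ 1-001✓ 1-011✓ 1-100✓ 1-101✓ 1-111✓ 10-01✓ 10-11✓ 100-1✓ 1001-✓ 101-1✓ 1010-✓ 11-00✓ 11-01✓ 11-11✓ 110-1✓ 1100-✓ 111-1✓ 1110-✓
Round 2: --011 -001- -010- 0--10 0-0-0 0-01- 00--0 1--01✓ 1--11✓ 1-0-1✓ 1-1-1✓ 1-10- 10--1✓ 11--1✓ 11-0-
Round 3: 1---1
PIs = {--011, -001-, -010-, -1000, 0--10, 0-0-0, 0-01-, 00--0, 1---1, 1-10-, 11-0-}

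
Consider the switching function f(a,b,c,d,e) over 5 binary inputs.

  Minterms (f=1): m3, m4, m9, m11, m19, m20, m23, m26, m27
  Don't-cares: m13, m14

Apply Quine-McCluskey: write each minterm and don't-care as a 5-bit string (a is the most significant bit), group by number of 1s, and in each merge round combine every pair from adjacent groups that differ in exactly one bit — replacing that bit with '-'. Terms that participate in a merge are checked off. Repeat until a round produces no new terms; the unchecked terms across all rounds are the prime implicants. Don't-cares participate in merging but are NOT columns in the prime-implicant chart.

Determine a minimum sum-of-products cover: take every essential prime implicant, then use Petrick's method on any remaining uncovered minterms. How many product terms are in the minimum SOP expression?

5

[col 0] 00011*, 00100*, 01001*, 01011*, 01101*, 01110, 10011*, 10100*, 10111*, 11010*, 11011*
[col 1] -0011*, -0100, -1011*, 0-011*, 01-01, 010-1, 1-011*, 10-11, 1101-
[col 2] --011
Prime implicants: --011, -0100, 01-01, 010-1, 01110, 10-11, 1101-
PI chart (minterm → PIs covering it):
  3 | --011  (sole → essential)
  4 | -0100  (sole → essential)
  9 | 01-01,010-1
  11 | --011,010-1
  19 | --011,10-11
  20 | -0100  (sole → essential)
  23 | 10-11  (sole → essential)
  26 | 1101-  (sole → essential)
  27 | --011,1101-
Essential prime implicants: --011, -0100, 10-11, 1101-
Petrick residual → 01-01
Minimum SOP uses 5 PIs: c'de + b'cd'e' + a'bd'e + ab'de + abc'd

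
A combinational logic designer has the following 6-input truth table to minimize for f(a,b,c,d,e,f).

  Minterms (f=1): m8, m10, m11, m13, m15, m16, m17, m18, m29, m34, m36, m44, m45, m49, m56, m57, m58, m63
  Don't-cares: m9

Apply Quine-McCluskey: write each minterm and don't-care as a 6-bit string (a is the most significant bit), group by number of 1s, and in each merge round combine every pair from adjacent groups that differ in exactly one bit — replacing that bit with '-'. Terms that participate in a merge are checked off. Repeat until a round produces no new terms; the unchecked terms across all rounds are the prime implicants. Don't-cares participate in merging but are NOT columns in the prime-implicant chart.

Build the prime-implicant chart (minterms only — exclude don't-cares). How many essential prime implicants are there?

[col 0] 001000*, 001001*, 001010*, 001011*, 001101*, 001111*, 010000*, 010001*, 010010*, 011101*, 100010, 100100*, 101100*, 101101*, 110001*, 111000*, 111001*, 111010*, 111111
[col 1] -01101, -10001, 0-1101, 001-01*, 001-11*, 0010-0*, 0010-1*, 00100-*, 00101-*, 0011-1*, 0100-0, 01000-, 10-100, 10110-, 11-001, 1110-0, 11100-
[col 2] 001--1, 0010--
Prime implicants: -01101, -10001, 0-1101, 001--1, 0010--, 0100-0, 01000-, 10-100, 100010, 10110-, 11-001, 1110-0, 11100-, 111111
PI chart (minterm → PIs covering it):
  8 | 0010--  (sole → essential)
  10 | 0010--  (sole → essential)
  11 | 001--1,0010--
  13 | -01101,0-1101,001--1
  15 | 001--1  (sole → essential)
  16 | 0100-0,01000-
  17 | -10001,01000-
  18 | 0100-0  (sole → essential)
  29 | 0-1101  (sole → essential)
  34 | 100010  (sole → essential)
  36 | 10-100  (sole → essential)
  44 | 10-100,10110-
  45 | -01101,10110-
  49 | -10001,11-001
  56 | 1110-0,11100-
  57 | 11-001,11100-
  58 | 1110-0  (sole → essential)
  63 | 111111  (sole → essential)
Essential prime implicants: 0-1101, 001--1, 0010--, 0100-0, 10-100, 100010, 1110-0, 111111

8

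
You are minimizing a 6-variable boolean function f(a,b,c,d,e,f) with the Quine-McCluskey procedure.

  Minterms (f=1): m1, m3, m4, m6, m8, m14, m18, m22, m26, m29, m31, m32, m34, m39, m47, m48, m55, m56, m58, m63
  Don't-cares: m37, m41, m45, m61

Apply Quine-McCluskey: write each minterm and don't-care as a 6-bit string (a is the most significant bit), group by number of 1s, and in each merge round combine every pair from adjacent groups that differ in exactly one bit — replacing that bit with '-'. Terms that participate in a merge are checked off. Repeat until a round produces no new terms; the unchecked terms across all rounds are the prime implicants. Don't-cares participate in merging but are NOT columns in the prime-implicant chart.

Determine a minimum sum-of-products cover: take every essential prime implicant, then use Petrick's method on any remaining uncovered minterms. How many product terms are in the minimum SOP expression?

10

Round 0: 000001✓ 000011✓ 000100✓ 000110✓ 001000 001110✓ 010010✓ 010110✓ 011010✓ 011101✓ 011111✓ 100000✓ 100010✓ 100101✓ 100111✓ 101001✓ 101101✓ 101111✓ 110000✓ 110111✓ 111000✓ 111010✓ 111101✓ 111111✓
Round 1: -11010 -11101✓ -11111✓ 0-0110 00-110 0000-1 0001-0 01-010 010-10 0111-1✓ 1-0000 1-0111✓ 1-1101✓ 1-1111✓ 10-101✓ 10-111✓ 1000-0 1001-1✓ 101-01 1011-1✓ 11-000 11-111✓ 1110-0 1111-1✓
Round 2: -111-1 1--111 1-11-1 10-1-1
PIs = {-11010, -111-1, 0-0110, 00-110, 0000-1, 0001-0, 001000, 01-010, 010-10, 1--111, 1-0000, 1-11-1, 10-1-1, 1000-0, 101-01, 11-000, 1110-0}
Coverage chart:
  m1: 0000-1 ←essential
  m3: 0000-1 ←essential
  m4: 0001-0 ←essential
  m6: 0-0110,00-110,0001-0
  m8: 001000 ←essential
  m14: 00-110 ←essential
  m18: 01-010,010-10
  m22: 0-0110,010-10
  m26: -11010,01-010
  m29: -111-1 ←essential
  m31: -111-1 ←essential
  m32: 1-0000,1000-0
  m34: 1000-0 ←essential
  m39: 1--111,10-1-1
  m47: 1--111,1-11-1,10-1-1
  m48: 1-0000,11-000
  m55: 1--111 ←essential
  m56: 11-000,1110-0
  m58: -11010,1110-0
  m63: -111-1,1--111,1-11-1
Essential: -111-1, 00-110, 0000-1, 0001-0, 001000, 1--111, 1000-0
Petrick residual → -11010, 010-10, 11-000
Min cover (10 terms): bcd'ef' + bcdf + a'b'def' + a'b'c'd'f + a'b'c'df' + a'b'cd'e'f' + a'bc'ef' + adef + ab'c'd'f' + abd'e'f'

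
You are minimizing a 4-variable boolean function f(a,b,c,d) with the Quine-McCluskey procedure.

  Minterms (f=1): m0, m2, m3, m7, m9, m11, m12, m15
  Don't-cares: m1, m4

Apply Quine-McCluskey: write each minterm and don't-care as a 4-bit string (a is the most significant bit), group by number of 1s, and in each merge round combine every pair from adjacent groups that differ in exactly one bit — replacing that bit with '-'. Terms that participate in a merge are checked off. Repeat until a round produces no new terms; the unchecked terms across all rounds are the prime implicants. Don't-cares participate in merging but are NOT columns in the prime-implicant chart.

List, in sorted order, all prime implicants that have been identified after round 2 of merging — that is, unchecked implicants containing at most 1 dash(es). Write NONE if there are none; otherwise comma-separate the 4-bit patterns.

-100, 0-00

size-2^0 implicants → 0000(✓)  0001(✓)  0010(✓)  0011(✓)  0100(✓)  0111(✓)  1001(✓)  1011(✓)  1100(✓)  1111(✓)
size-2^1 implicants → -001(✓)  -011(✓)  -100  -111(✓)  0-00  0-11(✓)  00-0(✓)  00-1(✓)  000-(✓)  001-(✓)  1-11(✓)  10-1(✓)
size-2^2 implicants → --11  -0-1  00--
Unchecked terms (primes): --11, -0-1, -100, 0-00, 00--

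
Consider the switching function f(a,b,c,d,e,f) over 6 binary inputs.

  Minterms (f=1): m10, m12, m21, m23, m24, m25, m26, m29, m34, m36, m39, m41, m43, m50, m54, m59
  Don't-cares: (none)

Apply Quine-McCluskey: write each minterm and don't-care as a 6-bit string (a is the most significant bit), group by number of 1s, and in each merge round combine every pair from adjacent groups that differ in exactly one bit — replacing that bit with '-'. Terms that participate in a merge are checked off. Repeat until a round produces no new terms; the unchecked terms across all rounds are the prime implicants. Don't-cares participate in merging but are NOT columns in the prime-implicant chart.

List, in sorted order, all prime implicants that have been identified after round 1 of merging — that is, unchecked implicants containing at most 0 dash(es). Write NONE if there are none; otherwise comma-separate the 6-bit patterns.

001100, 100100, 100111

size-2^0 implicants → 001010(✓)  001100  010101(✓)  010111(✓)  011000(✓)  011001(✓)  011010(✓)  011101(✓)  100010(✓)  100100  100111  101001(✓)  101011(✓)  110010(✓)  110110(✓)  111011(✓)
size-2^1 implicants → 0-1010  01-101  0101-1  011-01  0110-0  01100-  1-0010  1-1011  1010-1  110-10
Unchecked terms (primes): 0-1010, 001100, 01-101, 0101-1, 011-01, 0110-0, 01100-, 1-0010, 1-1011, 100100, 100111, 1010-1, 110-10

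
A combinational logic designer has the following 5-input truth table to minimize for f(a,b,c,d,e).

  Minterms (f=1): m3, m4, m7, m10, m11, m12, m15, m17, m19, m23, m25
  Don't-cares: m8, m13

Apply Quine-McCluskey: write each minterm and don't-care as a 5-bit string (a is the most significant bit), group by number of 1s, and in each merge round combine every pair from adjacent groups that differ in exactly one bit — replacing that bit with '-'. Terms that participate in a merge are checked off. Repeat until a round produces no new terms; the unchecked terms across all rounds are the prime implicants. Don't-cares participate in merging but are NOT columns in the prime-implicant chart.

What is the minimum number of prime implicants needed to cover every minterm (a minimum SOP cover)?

5

Round 0: 00011✓ 00100✓ 00111✓ 01000✓ 01010✓ 01011✓ 01100✓ 01101✓ 01111✓ 10001✓ 10011✓ 10111✓ 11001✓
Round 1: -0011✓ -0111✓ 0-011✓ 0-100 0-111✓ 00-11✓ 01-00 01-11✓ 010-0 0101- 011-1 0110- 1-001 10-11✓ 100-1
Round 2: -0-11 0--11
PIs = {-0-11, 0--11, 0-100, 01-00, 010-0, 0101-, 011-1, 0110-, 1-001, 100-1}
Coverage chart:
  m3: -0-11,0--11
  m4: 0-100 ←essential
  m7: -0-11,0--11
  m10: 010-0,0101-
  m11: 0--11,0101-
  m12: 0-100,01-00,0110-
  m15: 0--11,011-1
  m17: 1-001,100-1
  m19: -0-11,100-1
  m23: -0-11 ←essential
  m25: 1-001 ←essential
Essential: -0-11, 0-100, 1-001
Petrick residual → 0--11, 010-0
Min cover (5 terms): b'de + a'de + a'cd'e' + a'bc'e' + ac'd'e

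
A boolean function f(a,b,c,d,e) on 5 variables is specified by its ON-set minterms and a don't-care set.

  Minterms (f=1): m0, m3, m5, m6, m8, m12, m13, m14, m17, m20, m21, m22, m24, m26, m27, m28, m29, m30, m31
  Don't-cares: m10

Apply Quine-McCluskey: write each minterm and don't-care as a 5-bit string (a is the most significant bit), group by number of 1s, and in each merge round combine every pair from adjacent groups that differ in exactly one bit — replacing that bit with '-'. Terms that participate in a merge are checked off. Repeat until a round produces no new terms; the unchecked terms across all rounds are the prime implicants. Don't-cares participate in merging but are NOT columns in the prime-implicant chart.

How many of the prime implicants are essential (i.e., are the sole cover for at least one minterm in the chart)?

7

[col 0] 00000*, 00011, 00101*, 00110*, 01000*, 01010*, 01100*, 01101*, 01110*, 10001*, 10100*, 10101*, 10110*, 11000*, 11010*, 11011*, 11100*, 11101*, 11110*, 11111*
[col 1] -0101*, -0110*, -1000*, -1010*, -1100*, -1101*, -1110*, 0-000, 0-101*, 0-110*, 01-00*, 01-10*, 010-0*, 011-0*, 0110-*, 1-100*, 1-101*, 1-110*, 10-01, 101-0*, 1010-*, 11-00*, 11-10*, 11-11*, 110-0*, 1101-*, 111-0*, 111-1*, 1110-*, 1111-*
[col 2] --101, --110, -1-00*, -1-10*, -10-0*, -11-0*, -110-, 01--0*, 1-1-0, 1-10-, 11--0*, 11-1-, 111--
[col 3] -1--0
Prime implicants: --101, --110, -1--0, -110-, 0-000, 00011, 1-1-0, 1-10-, 10-01, 11-1-, 111--
PI chart (minterm → PIs covering it):
  0 | 0-000  (sole → essential)
  3 | 00011  (sole → essential)
  5 | --101  (sole → essential)
  6 | --110  (sole → essential)
  8 | -1--0,0-000
  12 | -1--0,-110-
  13 | --101,-110-
  14 | --110,-1--0
  17 | 10-01  (sole → essential)
  20 | 1-1-0,1-10-
  21 | --101,1-10-,10-01
  22 | --110,1-1-0
  24 | -1--0  (sole → essential)
  26 | -1--0,11-1-
  27 | 11-1-  (sole → essential)
  28 | -1--0,-110-,1-1-0,1-10-,111--
  29 | --101,-110-,1-10-,111--
  30 | --110,-1--0,1-1-0,11-1-,111--
  31 | 11-1-,111--
Essential prime implicants: --101, --110, -1--0, 0-000, 00011, 10-01, 11-1-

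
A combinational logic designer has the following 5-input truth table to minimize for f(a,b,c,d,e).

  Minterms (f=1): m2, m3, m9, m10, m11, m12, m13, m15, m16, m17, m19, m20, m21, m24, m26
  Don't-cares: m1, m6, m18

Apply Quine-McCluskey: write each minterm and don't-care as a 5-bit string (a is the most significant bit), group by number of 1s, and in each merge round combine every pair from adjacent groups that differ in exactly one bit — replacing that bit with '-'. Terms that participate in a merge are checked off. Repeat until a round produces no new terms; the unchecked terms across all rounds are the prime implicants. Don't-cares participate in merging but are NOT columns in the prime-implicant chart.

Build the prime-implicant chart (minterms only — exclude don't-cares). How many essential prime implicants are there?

4

[col 0] 00001*, 00010*, 00011*, 00110*, 01001*, 01010*, 01011*, 01100*, 01101*, 01111*, 10000*, 10001*, 10010*, 10011*, 10100*, 10101*, 11000*, 11010*
[col 1] -0001*, -0010*, -0011*, -1010*, 0-001*, 0-010*, 0-011*, 00-10, 000-1*, 0001-*, 01-01*, 01-11*, 010-1*, 0101-*, 011-1*, 0110-, 1-000*, 1-010*, 10-00*, 10-01*, 100-0*, 100-1*, 1000-*, 1001-*, 1010-*, 110-0*
[col 2] --010, -00-1, -001-, 0-0-1, 0-01-, 01--1, 1-0-0, 10-0-, 100--
Prime implicants: --010, -00-1, -001-, 0-0-1, 0-01-, 00-10, 01--1, 0110-, 1-0-0, 10-0-, 100--
PI chart (minterm → PIs covering it):
  2 | --010,-001-,0-01-,00-10
  3 | -00-1,-001-,0-0-1,0-01-
  9 | 0-0-1,01--1
  10 | --010,0-01-
  11 | 0-0-1,0-01-,01--1
  12 | 0110-  (sole → essential)
  13 | 01--1,0110-
  15 | 01--1  (sole → essential)
  16 | 1-0-0,10-0-,100--
  17 | -00-1,10-0-,100--
  19 | -00-1,-001-,100--
  20 | 10-0-  (sole → essential)
  21 | 10-0-  (sole → essential)
  24 | 1-0-0  (sole → essential)
  26 | --010,1-0-0
Essential prime implicants: 01--1, 0110-, 1-0-0, 10-0-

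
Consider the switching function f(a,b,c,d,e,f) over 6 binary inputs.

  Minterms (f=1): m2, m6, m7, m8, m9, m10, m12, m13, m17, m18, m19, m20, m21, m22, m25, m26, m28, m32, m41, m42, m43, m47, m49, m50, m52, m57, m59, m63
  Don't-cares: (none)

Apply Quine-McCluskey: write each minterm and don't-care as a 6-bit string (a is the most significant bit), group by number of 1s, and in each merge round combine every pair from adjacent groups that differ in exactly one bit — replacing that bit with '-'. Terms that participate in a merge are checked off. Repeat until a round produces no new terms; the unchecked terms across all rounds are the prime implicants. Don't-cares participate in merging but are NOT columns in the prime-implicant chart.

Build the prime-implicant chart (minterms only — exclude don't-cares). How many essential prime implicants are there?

8

Round 0: 000010✓ 000110✓ 000111✓ 001000✓ 001001✓ 001010✓ 001100✓ 001101✓ 010001✓ 010010✓ 010011✓ 010100✓ 010101✓ 010110✓ 011001✓ 011010✓ 011100✓ 100000 101001✓ 101010✓ 101011✓ 101111✓ 110001✓ 110010✓ 110100✓ 111001✓ 111011✓ 111111✓
Round 1: -01001✓ -01010 -10001✓ -10010 -10100 -11001✓ 0-0010✓ 0-0110✓ 0-1001✓ 0-1010✓ 0-1100 00-010✓ 000-10✓ 00011- 001-00✓ 001-01✓ 0010-0 00100-✓ 00110-✓ 01-001✓ 01-010✓ 01-100 010-01 010-10✓ 0100-1 01001- 0101-0 01010- 1-1001✓ 1-1011✓ 1-1111✓ 101-11✓ 1010-1✓ 10101- 11-001✓ 111-11✓ 1110-1✓
Round 2: --1001 -1-001 0--010 0-0-10 001-0- 1-1-11 1-10-1
PIs = {--1001, -01010, -1-001, -10010, -10100, 0--010, 0-0-10, 0-1100, 00011-, 001-0-, 0010-0, 01-100, 010-01, 0100-1, 01001-, 0101-0, 01010-, 1-1-11, 1-10-1, 100000, 10101-}
Coverage chart:
  m2: 0--010,0-0-10
  m6: 0-0-10,00011-
  m7: 00011- ←essential
  m8: 001-0-,0010-0
  m9: --1001,001-0-
  m10: -01010,0--010,0010-0
  m12: 0-1100,001-0-
  m13: 001-0- ←essential
  m17: -1-001,010-01,0100-1
  m18: -10010,0--010,0-0-10,01001-
  m19: 0100-1,01001-
  m20: -10100,01-100,0101-0,01010-
  m21: 010-01,01010-
  m22: 0-0-10,0101-0
  m25: --1001,-1-001
  m26: 0--010 ←essential
  m28: 0-1100,01-100
  m32: 100000 ←essential
  m41: --1001,1-10-1
  m42: -01010,10101-
  m43: 1-1-11,1-10-1,10101-
  m47: 1-1-11 ←essential
  m49: -1-001 ←essential
  m50: -10010 ←essential
  m52: -10100 ←essential
  m57: --1001,-1-001,1-10-1
  m59: 1-1-11,1-10-1
  m63: 1-1-11 ←essential
Essential: -1-001, -10010, -10100, 0--010, 00011-, 001-0-, 1-1-11, 100000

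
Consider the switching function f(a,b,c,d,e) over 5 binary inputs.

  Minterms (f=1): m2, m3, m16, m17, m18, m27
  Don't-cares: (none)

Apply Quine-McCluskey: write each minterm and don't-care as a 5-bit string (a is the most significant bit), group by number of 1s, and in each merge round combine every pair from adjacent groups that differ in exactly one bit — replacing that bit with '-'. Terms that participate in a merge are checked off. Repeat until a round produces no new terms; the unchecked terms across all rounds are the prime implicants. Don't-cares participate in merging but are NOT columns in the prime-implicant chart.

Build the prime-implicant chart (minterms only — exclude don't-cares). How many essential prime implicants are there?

3

size-2^0 implicants → 00010(✓)  00011(✓)  10000(✓)  10001(✓)  10010(✓)  11011
size-2^1 implicants → -0010  0001-  100-0  1000-
Unchecked terms (primes): -0010, 0001-, 100-0, 1000-, 11011
Minterm coverage:
  m2 ⊆ -0010,0001-
  m3 ⊆ 0001- [E]
  m16 ⊆ 100-0,1000-
  m17 ⊆ 1000- [E]
  m18 ⊆ -0010,100-0
  m27 ⊆ 11011 [E]
E = {0001-, 1000-, 11011}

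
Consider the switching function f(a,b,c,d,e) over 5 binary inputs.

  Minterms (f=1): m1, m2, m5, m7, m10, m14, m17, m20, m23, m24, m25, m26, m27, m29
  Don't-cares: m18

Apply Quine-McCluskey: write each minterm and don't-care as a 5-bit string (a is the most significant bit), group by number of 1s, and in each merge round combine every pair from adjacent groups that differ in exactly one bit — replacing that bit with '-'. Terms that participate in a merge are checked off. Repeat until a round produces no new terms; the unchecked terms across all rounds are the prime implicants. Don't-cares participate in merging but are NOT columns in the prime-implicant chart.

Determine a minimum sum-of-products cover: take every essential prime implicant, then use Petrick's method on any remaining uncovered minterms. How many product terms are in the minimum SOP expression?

8

Round 0: 00001✓ 00010✓ 00101✓ 00111✓ 01010✓ 01110✓ 10001✓ 10010✓ 10100 10111✓ 11000✓ 11001✓ 11010✓ 11011✓ 11101✓
Round 1: -0001 -0010✓ -0111 -1010✓ 0-010✓ 00-01 001-1 01-10 1-001 1-010✓ 11-01 110-0✓ 110-1✓ 1100-✓ 1101-✓
Round 2: --010 110--
PIs = {--010, -0001, -0111, 00-01, 001-1, 01-10, 1-001, 10100, 11-01, 110--}
Coverage chart:
  m1: -0001,00-01
  m2: --010 ←essential
  m5: 00-01,001-1
  m7: -0111,001-1
  m10: --010,01-10
  m14: 01-10 ←essential
  m17: -0001,1-001
  m20: 10100 ←essential
  m23: -0111 ←essential
  m24: 110-- ←essential
  m25: 1-001,11-01,110--
  m26: --010,110--
  m27: 110-- ←essential
  m29: 11-01 ←essential
Essential: --010, -0111, 01-10, 10100, 11-01, 110--
Petrick residual → -0001, 00-01
Min cover (8 terms): c'de' + b'c'd'e + b'cde + a'b'd'e + a'bde' + ab'cd'e' + abd'e + abc'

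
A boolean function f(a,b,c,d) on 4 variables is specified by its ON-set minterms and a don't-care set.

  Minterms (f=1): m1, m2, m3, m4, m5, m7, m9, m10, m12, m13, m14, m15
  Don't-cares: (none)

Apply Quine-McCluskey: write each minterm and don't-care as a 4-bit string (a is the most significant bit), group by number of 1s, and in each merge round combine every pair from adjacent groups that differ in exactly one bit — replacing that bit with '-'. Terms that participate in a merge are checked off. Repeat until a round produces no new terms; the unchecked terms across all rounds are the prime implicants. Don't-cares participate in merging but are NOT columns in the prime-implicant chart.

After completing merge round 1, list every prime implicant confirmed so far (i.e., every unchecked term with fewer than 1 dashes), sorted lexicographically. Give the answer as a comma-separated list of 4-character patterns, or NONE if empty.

NONE

size-2^0 implicants → 0001(✓)  0010(✓)  0011(✓)  0100(✓)  0101(✓)  0111(✓)  1001(✓)  1010(✓)  1100(✓)  1101(✓)  1110(✓)  1111(✓)
size-2^1 implicants → -001(✓)  -010  -100(✓)  -101(✓)  -111(✓)  0-01(✓)  0-11(✓)  00-1(✓)  001-  01-1(✓)  010-(✓)  1-01(✓)  1-10  11-0(✓)  11-1(✓)  110-(✓)  111-(✓)
size-2^2 implicants → --01  -1-1  -10-  0--1  11--
Unchecked terms (primes): --01, -010, -1-1, -10-, 0--1, 001-, 1-10, 11--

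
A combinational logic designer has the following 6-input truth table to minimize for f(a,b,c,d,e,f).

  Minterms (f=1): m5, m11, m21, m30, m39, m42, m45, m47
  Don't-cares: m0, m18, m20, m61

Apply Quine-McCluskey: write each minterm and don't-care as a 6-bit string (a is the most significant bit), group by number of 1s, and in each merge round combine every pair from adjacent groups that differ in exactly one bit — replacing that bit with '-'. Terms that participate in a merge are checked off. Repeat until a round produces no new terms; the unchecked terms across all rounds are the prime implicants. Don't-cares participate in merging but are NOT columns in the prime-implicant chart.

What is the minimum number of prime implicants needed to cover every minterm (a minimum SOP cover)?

size-2^0 implicants → 000000  000101(✓)  001011  010010  010100(✓)  010101(✓)  011110  100111(✓)  101010  101101(✓)  101111(✓)  111101(✓)
size-2^1 implicants → 0-0101  01010-  1-1101  10-111  1011-1
Unchecked terms (primes): 0-0101, 000000, 001011, 010010, 01010-, 011110, 1-1101, 10-111, 101010, 1011-1
Minterm coverage:
  m5 ⊆ 0-0101 [E]
  m11 ⊆ 001011 [E]
  m21 ⊆ 0-0101,01010-
  m30 ⊆ 011110 [E]
  m39 ⊆ 10-111 [E]
  m42 ⊆ 101010 [E]
  m45 ⊆ 1-1101,1011-1
  m47 ⊆ 10-111,1011-1
E = {0-0101, 001011, 011110, 10-111, 101010}
Petrick residual → 1-1101
Cover = a'c'de'f + a'b'cd'ef + a'bcdef' + acde'f + ab'def + ab'cd'ef'  |cover|=6

6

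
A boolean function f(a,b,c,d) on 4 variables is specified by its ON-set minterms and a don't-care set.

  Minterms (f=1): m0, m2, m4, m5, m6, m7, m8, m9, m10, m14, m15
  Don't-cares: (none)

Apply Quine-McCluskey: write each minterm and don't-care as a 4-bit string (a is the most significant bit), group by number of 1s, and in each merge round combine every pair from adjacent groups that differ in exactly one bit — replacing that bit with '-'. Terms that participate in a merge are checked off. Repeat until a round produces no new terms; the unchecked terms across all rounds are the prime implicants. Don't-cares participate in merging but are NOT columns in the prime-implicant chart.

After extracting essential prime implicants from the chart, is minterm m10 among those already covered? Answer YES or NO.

size-2^0 implicants → 0000(✓)  0010(✓)  0100(✓)  0101(✓)  0110(✓)  0111(✓)  1000(✓)  1001(✓)  1010(✓)  1110(✓)  1111(✓)
size-2^1 implicants → -000(✓)  -010(✓)  -110(✓)  -111(✓)  0-00(✓)  0-10(✓)  00-0(✓)  01-0(✓)  01-1(✓)  010-(✓)  011-(✓)  1-10(✓)  10-0(✓)  100-  111-(✓)
size-2^2 implicants → --10  -0-0  -11-  0--0  01--
Unchecked terms (primes): --10, -0-0, -11-, 0--0, 01--, 100-
Minterm coverage:
  m0 ⊆ -0-0,0--0
  m2 ⊆ --10,-0-0,0--0
  m4 ⊆ 0--0,01--
  m5 ⊆ 01-- [E]
  m6 ⊆ --10,-11-,0--0,01--
  m7 ⊆ -11-,01--
  m8 ⊆ -0-0,100-
  m9 ⊆ 100- [E]
  m10 ⊆ --10,-0-0
  m14 ⊆ --10,-11-
  m15 ⊆ -11- [E]
E = {-11-, 01--, 100-}

NO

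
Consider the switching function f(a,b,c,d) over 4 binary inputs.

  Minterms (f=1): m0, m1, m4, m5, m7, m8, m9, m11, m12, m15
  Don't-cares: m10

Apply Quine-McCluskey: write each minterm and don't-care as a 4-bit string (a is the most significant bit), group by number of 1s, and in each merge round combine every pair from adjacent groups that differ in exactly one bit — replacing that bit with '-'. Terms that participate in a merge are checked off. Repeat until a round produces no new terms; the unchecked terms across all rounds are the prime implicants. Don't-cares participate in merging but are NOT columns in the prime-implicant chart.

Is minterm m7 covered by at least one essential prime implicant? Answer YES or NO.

NO

[col 0] 0000*, 0001*, 0100*, 0101*, 0111*, 1000*, 1001*, 1010*, 1011*, 1100*, 1111*
[col 1] -000*, -001*, -100*, -111, 0-00*, 0-01*, 000-*, 01-1, 010-*, 1-00*, 1-11, 10-0*, 10-1*, 100-*, 101-*
[col 2] --00, -00-, 0-0-, 10--
Prime implicants: --00, -00-, -111, 0-0-, 01-1, 1-11, 10--
PI chart (minterm → PIs covering it):
  0 | --00,-00-,0-0-
  1 | -00-,0-0-
  4 | --00,0-0-
  5 | 0-0-,01-1
  7 | -111,01-1
  8 | --00,-00-,10--
  9 | -00-,10--
  11 | 1-11,10--
  12 | --00  (sole → essential)
  15 | -111,1-11
Essential prime implicants: --00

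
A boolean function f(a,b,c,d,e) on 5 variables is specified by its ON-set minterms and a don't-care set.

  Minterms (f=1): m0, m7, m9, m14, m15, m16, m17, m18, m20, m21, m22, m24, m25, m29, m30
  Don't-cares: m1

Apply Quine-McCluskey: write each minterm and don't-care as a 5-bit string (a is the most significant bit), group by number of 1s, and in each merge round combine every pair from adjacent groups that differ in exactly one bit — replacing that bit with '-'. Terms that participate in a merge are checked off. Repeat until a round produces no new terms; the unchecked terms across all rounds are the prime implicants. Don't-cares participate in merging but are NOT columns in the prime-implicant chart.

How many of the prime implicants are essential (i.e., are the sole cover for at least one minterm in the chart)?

[col 0] 00000*, 00001*, 00111*, 01001*, 01110*, 01111*, 10000*, 10001*, 10010*, 10100*, 10101*, 10110*, 11000*, 11001*, 11101*, 11110*
[col 1] -0000*, -0001*, -1001*, -1110, 0-001*, 0-111, 0000-*, 0111-, 1-000*, 1-001*, 1-101*, 1-110, 10-00*, 10-01*, 10-10*, 100-0*, 1000-*, 101-0*, 1010-*, 11-01*, 1100-*
[col 2] --001, -000-, 1--01, 1-00-, 10--0, 10-0-
Prime implicants: --001, -000-, -1110, 0-111, 0111-, 1--01, 1-00-, 1-110, 10--0, 10-0-
PI chart (minterm → PIs covering it):
  0 | -000-  (sole → essential)
  7 | 0-111  (sole → essential)
  9 | --001  (sole → essential)
  14 | -1110,0111-
  15 | 0-111,0111-
  16 | -000-,1-00-,10--0,10-0-
  17 | --001,-000-,1--01,1-00-,10-0-
  18 | 10--0  (sole → essential)
  20 | 10--0,10-0-
  21 | 1--01,10-0-
  22 | 1-110,10--0
  24 | 1-00-  (sole → essential)
  25 | --001,1--01,1-00-
  29 | 1--01  (sole → essential)
  30 | -1110,1-110
Essential prime implicants: --001, -000-, 0-111, 1--01, 1-00-, 10--0

6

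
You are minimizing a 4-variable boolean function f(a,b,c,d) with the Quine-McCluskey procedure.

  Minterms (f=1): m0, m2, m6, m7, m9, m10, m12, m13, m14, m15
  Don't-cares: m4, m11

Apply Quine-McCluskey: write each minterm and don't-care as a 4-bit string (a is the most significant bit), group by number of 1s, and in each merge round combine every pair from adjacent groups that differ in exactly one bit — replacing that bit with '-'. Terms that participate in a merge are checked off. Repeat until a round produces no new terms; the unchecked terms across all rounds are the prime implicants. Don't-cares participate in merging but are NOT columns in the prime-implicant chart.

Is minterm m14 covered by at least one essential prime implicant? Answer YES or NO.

Round 0: 0000✓ 0010✓ 0100✓ 0110✓ 0111✓ 1001✓ 1010✓ 1011✓ 1100✓ 1101✓ 1110✓ 1111✓
Round 1: -010✓ -100✓ -110✓ -111✓ 0-00✓ 0-10✓ 00-0✓ 01-0✓ 011-✓ 1-01✓ 1-10✓ 1-11✓ 10-1✓ 101-✓ 11-0✓ 11-1✓ 110-✓ 111-✓
Round 2: --10 -1-0 -11- 0--0 1--1 1-1- 11--
PIs = {--10, -1-0, -11-, 0--0, 1--1, 1-1-, 11--}
Coverage chart:
  m0: 0--0 ←essential
  m2: --10,0--0
  m6: --10,-1-0,-11-,0--0
  m7: -11- ←essential
  m9: 1--1 ←essential
  m10: --10,1-1-
  m12: -1-0,11--
  m13: 1--1,11--
  m14: --10,-1-0,-11-,1-1-,11--
  m15: -11-,1--1,1-1-,11--
Essential: -11-, 0--0, 1--1

YES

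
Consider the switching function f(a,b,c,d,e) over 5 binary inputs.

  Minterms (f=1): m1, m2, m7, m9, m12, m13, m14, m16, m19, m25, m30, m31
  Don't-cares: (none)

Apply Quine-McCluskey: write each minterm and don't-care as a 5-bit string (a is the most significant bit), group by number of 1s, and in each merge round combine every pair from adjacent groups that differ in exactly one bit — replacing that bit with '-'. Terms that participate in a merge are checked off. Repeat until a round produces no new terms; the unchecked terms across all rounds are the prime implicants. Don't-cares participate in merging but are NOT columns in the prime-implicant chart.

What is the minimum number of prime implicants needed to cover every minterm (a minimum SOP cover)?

9

Round 0: 00001✓ 00010 00111 01001✓ 01100✓ 01101✓ 01110✓ 10000 10011 11001✓ 11110✓ 11111✓
Round 1: -1001 -1110 0-001 01-01 011-0 0110- 1111-
PIs = {-1001, -1110, 0-001, 00010, 00111, 01-01, 011-0, 0110-, 10000, 10011, 1111-}
Coverage chart:
  m1: 0-001 ←essential
  m2: 00010 ←essential
  m7: 00111 ←essential
  m9: -1001,0-001,01-01
  m12: 011-0,0110-
  m13: 01-01,0110-
  m14: -1110,011-0
  m16: 10000 ←essential
  m19: 10011 ←essential
  m25: -1001 ←essential
  m30: -1110,1111-
  m31: 1111- ←essential
Essential: -1001, 0-001, 00010, 00111, 10000, 10011, 1111-
Petrick residual → -1110, 0110-
Min cover (9 terms): bc'd'e + bcde' + a'c'd'e + a'b'c'de' + a'b'cde + a'bcd' + ab'c'd'e' + ab'c'de + abcd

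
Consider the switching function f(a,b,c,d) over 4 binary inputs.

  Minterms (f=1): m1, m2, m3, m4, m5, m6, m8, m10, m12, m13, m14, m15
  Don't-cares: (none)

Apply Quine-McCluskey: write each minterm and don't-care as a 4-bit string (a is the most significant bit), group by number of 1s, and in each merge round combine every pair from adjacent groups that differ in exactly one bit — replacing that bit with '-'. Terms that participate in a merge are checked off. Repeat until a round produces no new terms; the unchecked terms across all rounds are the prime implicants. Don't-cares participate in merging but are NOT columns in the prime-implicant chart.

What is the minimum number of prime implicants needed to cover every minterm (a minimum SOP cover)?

[col 0] 0001*, 0010*, 0011*, 0100*, 0101*, 0110*, 1000*, 1010*, 1100*, 1101*, 1110*, 1111*
[col 1] -010*, -100*, -101*, -110*, 0-01, 0-10*, 00-1, 001-, 01-0*, 010-*, 1-00*, 1-10*, 10-0*, 11-0*, 11-1*, 110-*, 111-*
[col 2] --10, -1-0, -10-, 1--0, 11--
Prime implicants: --10, -1-0, -10-, 0-01, 00-1, 001-, 1--0, 11--
PI chart (minterm → PIs covering it):
  1 | 0-01,00-1
  2 | --10,001-
  3 | 00-1,001-
  4 | -1-0,-10-
  5 | -10-,0-01
  6 | --10,-1-0
  8 | 1--0  (sole → essential)
  10 | --10,1--0
  12 | -1-0,-10-,1--0,11--
  13 | -10-,11--
  14 | --10,-1-0,1--0,11--
  15 | 11--  (sole → essential)
Essential prime implicants: 1--0, 11--
Petrick residual → --10, -10-, 00-1
Minimum SOP uses 5 PIs: cd' + bc' + a'b'd + ad' + ab

5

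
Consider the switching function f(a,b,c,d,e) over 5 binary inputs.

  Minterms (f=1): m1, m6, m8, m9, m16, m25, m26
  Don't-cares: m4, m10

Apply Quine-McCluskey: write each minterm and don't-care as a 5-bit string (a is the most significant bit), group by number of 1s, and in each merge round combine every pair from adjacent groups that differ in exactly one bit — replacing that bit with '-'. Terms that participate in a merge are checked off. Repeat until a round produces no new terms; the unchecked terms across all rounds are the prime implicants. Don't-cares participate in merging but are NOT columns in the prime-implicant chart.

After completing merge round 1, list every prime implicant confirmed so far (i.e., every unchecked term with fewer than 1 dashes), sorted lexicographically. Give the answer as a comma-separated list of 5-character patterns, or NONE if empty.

10000

size-2^0 implicants → 00001(✓)  00100(✓)  00110(✓)  01000(✓)  01001(✓)  01010(✓)  10000  11001(✓)  11010(✓)
size-2^1 implicants → -1001  -1010  0-001  001-0  010-0  0100-
Unchecked terms (primes): -1001, -1010, 0-001, 001-0, 010-0, 0100-, 10000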